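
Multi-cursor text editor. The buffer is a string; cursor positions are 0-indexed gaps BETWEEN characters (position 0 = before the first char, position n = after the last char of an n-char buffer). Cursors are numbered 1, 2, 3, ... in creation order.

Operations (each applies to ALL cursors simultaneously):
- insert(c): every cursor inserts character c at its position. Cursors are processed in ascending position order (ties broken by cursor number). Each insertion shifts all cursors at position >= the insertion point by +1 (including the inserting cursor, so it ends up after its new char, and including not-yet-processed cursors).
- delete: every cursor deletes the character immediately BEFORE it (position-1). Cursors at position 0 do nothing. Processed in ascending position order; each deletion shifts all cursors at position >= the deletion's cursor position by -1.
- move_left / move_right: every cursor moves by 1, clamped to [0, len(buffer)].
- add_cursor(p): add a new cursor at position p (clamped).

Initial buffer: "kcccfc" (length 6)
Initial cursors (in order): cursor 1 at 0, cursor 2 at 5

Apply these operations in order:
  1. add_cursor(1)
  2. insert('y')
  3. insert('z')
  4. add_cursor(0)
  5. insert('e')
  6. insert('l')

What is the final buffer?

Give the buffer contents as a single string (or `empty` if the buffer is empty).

After op 1 (add_cursor(1)): buffer="kcccfc" (len 6), cursors c1@0 c3@1 c2@5, authorship ......
After op 2 (insert('y')): buffer="ykycccfyc" (len 9), cursors c1@1 c3@3 c2@8, authorship 1.3....2.
After op 3 (insert('z')): buffer="yzkyzcccfyzc" (len 12), cursors c1@2 c3@5 c2@11, authorship 11.33....22.
After op 4 (add_cursor(0)): buffer="yzkyzcccfyzc" (len 12), cursors c4@0 c1@2 c3@5 c2@11, authorship 11.33....22.
After op 5 (insert('e')): buffer="eyzekyzecccfyzec" (len 16), cursors c4@1 c1@4 c3@8 c2@15, authorship 4111.333....222.
After op 6 (insert('l')): buffer="elyzelkyzelcccfyzelc" (len 20), cursors c4@2 c1@6 c3@11 c2@19, authorship 441111.3333....2222.

Answer: elyzelkyzelcccfyzelc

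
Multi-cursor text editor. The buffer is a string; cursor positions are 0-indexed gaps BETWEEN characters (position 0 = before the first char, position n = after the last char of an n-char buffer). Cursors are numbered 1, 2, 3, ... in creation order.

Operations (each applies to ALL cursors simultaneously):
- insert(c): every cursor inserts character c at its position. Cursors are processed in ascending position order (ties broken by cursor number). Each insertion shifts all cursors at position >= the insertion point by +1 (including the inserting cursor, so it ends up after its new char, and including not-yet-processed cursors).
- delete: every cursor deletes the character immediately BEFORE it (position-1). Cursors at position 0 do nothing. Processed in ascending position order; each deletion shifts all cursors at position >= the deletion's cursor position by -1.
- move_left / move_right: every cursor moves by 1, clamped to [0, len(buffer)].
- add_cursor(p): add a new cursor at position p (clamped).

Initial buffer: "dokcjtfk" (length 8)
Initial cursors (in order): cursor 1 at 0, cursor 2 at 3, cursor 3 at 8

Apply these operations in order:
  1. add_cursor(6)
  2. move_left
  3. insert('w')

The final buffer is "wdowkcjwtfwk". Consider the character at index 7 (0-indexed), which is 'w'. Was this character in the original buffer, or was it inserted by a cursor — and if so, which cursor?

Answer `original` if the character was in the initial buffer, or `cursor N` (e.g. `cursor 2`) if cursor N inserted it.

Answer: cursor 4

Derivation:
After op 1 (add_cursor(6)): buffer="dokcjtfk" (len 8), cursors c1@0 c2@3 c4@6 c3@8, authorship ........
After op 2 (move_left): buffer="dokcjtfk" (len 8), cursors c1@0 c2@2 c4@5 c3@7, authorship ........
After op 3 (insert('w')): buffer="wdowkcjwtfwk" (len 12), cursors c1@1 c2@4 c4@8 c3@11, authorship 1..2...4..3.
Authorship (.=original, N=cursor N): 1 . . 2 . . . 4 . . 3 .
Index 7: author = 4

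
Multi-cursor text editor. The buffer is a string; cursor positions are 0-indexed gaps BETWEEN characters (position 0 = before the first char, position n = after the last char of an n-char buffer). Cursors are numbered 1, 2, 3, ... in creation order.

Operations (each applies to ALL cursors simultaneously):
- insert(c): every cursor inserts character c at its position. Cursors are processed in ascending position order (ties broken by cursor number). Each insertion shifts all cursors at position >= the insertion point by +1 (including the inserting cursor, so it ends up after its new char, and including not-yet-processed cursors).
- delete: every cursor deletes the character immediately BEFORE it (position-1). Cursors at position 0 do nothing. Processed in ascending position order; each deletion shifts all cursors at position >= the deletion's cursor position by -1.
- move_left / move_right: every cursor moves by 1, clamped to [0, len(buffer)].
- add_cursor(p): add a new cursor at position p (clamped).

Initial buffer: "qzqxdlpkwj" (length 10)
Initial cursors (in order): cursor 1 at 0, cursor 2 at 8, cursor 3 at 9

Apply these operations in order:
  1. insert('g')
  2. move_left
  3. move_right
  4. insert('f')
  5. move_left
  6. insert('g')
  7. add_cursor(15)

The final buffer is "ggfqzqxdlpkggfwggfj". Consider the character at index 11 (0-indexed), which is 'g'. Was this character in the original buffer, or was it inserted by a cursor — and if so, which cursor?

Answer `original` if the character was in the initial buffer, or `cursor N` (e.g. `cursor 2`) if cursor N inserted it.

Answer: cursor 2

Derivation:
After op 1 (insert('g')): buffer="gqzqxdlpkgwgj" (len 13), cursors c1@1 c2@10 c3@12, authorship 1........2.3.
After op 2 (move_left): buffer="gqzqxdlpkgwgj" (len 13), cursors c1@0 c2@9 c3@11, authorship 1........2.3.
After op 3 (move_right): buffer="gqzqxdlpkgwgj" (len 13), cursors c1@1 c2@10 c3@12, authorship 1........2.3.
After op 4 (insert('f')): buffer="gfqzqxdlpkgfwgfj" (len 16), cursors c1@2 c2@12 c3@15, authorship 11........22.33.
After op 5 (move_left): buffer="gfqzqxdlpkgfwgfj" (len 16), cursors c1@1 c2@11 c3@14, authorship 11........22.33.
After op 6 (insert('g')): buffer="ggfqzqxdlpkggfwggfj" (len 19), cursors c1@2 c2@13 c3@17, authorship 111........222.333.
After op 7 (add_cursor(15)): buffer="ggfqzqxdlpkggfwggfj" (len 19), cursors c1@2 c2@13 c4@15 c3@17, authorship 111........222.333.
Authorship (.=original, N=cursor N): 1 1 1 . . . . . . . . 2 2 2 . 3 3 3 .
Index 11: author = 2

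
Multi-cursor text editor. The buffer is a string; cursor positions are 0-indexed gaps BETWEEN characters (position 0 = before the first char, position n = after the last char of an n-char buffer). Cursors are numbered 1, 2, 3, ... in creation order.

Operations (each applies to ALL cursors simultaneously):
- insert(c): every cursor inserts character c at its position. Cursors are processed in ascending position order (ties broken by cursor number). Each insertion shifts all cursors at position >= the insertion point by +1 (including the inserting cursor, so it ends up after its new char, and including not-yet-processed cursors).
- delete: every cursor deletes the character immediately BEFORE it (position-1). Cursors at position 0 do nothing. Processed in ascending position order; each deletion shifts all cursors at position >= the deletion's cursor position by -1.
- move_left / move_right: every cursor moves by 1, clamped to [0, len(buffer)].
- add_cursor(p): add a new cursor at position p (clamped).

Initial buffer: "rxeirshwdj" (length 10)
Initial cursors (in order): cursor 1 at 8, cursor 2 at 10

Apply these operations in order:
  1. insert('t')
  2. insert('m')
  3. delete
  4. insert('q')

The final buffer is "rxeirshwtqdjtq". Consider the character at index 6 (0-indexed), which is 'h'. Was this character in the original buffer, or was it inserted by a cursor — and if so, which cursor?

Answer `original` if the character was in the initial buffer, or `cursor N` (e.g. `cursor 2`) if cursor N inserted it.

After op 1 (insert('t')): buffer="rxeirshwtdjt" (len 12), cursors c1@9 c2@12, authorship ........1..2
After op 2 (insert('m')): buffer="rxeirshwtmdjtm" (len 14), cursors c1@10 c2@14, authorship ........11..22
After op 3 (delete): buffer="rxeirshwtdjt" (len 12), cursors c1@9 c2@12, authorship ........1..2
After op 4 (insert('q')): buffer="rxeirshwtqdjtq" (len 14), cursors c1@10 c2@14, authorship ........11..22
Authorship (.=original, N=cursor N): . . . . . . . . 1 1 . . 2 2
Index 6: author = original

Answer: original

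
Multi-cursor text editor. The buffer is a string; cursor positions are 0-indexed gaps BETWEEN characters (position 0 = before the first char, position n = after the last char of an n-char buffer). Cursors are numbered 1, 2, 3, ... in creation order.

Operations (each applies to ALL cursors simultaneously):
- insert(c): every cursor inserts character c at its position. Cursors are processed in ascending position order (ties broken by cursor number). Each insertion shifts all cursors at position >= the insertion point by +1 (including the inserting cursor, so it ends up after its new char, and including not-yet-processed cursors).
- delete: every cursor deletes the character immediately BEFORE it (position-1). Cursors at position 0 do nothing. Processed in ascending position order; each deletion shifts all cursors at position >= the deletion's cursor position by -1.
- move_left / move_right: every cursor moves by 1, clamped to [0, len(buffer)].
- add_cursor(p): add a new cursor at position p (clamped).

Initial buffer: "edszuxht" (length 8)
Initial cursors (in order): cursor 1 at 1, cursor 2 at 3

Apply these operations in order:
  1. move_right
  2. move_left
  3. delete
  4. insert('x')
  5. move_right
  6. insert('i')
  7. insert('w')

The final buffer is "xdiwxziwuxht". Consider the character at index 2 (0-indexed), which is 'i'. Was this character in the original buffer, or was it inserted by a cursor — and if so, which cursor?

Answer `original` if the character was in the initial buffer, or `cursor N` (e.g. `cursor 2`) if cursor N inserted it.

After op 1 (move_right): buffer="edszuxht" (len 8), cursors c1@2 c2@4, authorship ........
After op 2 (move_left): buffer="edszuxht" (len 8), cursors c1@1 c2@3, authorship ........
After op 3 (delete): buffer="dzuxht" (len 6), cursors c1@0 c2@1, authorship ......
After op 4 (insert('x')): buffer="xdxzuxht" (len 8), cursors c1@1 c2@3, authorship 1.2.....
After op 5 (move_right): buffer="xdxzuxht" (len 8), cursors c1@2 c2@4, authorship 1.2.....
After op 6 (insert('i')): buffer="xdixziuxht" (len 10), cursors c1@3 c2@6, authorship 1.12.2....
After op 7 (insert('w')): buffer="xdiwxziwuxht" (len 12), cursors c1@4 c2@8, authorship 1.112.22....
Authorship (.=original, N=cursor N): 1 . 1 1 2 . 2 2 . . . .
Index 2: author = 1

Answer: cursor 1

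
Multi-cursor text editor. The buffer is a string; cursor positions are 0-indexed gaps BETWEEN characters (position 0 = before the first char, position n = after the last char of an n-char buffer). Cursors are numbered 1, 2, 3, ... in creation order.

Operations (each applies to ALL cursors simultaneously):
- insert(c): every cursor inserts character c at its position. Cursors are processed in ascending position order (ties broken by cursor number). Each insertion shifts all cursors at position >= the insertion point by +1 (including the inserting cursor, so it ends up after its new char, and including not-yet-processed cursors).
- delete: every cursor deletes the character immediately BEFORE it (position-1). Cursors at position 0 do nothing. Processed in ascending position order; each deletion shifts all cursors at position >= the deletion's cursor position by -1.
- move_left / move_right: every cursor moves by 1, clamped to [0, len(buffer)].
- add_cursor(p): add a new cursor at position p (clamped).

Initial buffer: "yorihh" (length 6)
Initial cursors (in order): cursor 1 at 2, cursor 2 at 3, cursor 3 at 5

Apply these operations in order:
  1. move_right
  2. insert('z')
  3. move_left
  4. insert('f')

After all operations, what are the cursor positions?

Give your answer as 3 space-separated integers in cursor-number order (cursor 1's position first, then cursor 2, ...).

After op 1 (move_right): buffer="yorihh" (len 6), cursors c1@3 c2@4 c3@6, authorship ......
After op 2 (insert('z')): buffer="yorzizhhz" (len 9), cursors c1@4 c2@6 c3@9, authorship ...1.2..3
After op 3 (move_left): buffer="yorzizhhz" (len 9), cursors c1@3 c2@5 c3@8, authorship ...1.2..3
After op 4 (insert('f')): buffer="yorfzifzhhfz" (len 12), cursors c1@4 c2@7 c3@11, authorship ...11.22..33

Answer: 4 7 11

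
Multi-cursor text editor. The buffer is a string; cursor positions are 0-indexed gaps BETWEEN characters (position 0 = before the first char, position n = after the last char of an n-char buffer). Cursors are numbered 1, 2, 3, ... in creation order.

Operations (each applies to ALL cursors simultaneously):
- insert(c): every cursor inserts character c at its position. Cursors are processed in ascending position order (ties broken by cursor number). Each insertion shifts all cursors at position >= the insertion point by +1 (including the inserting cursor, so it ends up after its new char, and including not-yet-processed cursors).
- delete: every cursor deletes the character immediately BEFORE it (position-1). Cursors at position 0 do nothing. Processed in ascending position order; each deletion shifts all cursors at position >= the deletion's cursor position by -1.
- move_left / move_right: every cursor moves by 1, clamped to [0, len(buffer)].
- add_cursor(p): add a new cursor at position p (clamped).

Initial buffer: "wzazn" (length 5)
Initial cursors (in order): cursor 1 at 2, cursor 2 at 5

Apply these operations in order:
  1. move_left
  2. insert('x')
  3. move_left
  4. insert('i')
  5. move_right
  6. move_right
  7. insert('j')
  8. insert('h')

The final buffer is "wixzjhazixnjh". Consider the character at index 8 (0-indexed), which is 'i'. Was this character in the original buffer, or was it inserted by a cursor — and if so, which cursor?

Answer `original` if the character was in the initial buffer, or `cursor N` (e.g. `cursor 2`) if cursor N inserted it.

After op 1 (move_left): buffer="wzazn" (len 5), cursors c1@1 c2@4, authorship .....
After op 2 (insert('x')): buffer="wxzazxn" (len 7), cursors c1@2 c2@6, authorship .1...2.
After op 3 (move_left): buffer="wxzazxn" (len 7), cursors c1@1 c2@5, authorship .1...2.
After op 4 (insert('i')): buffer="wixzazixn" (len 9), cursors c1@2 c2@7, authorship .11...22.
After op 5 (move_right): buffer="wixzazixn" (len 9), cursors c1@3 c2@8, authorship .11...22.
After op 6 (move_right): buffer="wixzazixn" (len 9), cursors c1@4 c2@9, authorship .11...22.
After op 7 (insert('j')): buffer="wixzjazixnj" (len 11), cursors c1@5 c2@11, authorship .11.1..22.2
After op 8 (insert('h')): buffer="wixzjhazixnjh" (len 13), cursors c1@6 c2@13, authorship .11.11..22.22
Authorship (.=original, N=cursor N): . 1 1 . 1 1 . . 2 2 . 2 2
Index 8: author = 2

Answer: cursor 2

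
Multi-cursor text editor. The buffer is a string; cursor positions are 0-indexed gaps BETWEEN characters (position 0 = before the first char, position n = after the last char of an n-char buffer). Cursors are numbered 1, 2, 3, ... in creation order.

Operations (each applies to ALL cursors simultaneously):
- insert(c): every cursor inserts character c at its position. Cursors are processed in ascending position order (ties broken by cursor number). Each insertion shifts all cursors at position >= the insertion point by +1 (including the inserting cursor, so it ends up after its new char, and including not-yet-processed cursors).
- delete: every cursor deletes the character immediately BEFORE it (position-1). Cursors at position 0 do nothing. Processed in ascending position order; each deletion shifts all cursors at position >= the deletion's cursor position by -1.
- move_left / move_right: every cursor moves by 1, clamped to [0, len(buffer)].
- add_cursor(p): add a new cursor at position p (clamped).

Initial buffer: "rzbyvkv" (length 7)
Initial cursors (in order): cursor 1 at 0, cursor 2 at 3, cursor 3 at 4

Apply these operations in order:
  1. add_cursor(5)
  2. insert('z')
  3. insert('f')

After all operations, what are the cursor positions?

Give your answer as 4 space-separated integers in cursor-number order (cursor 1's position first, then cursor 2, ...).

After op 1 (add_cursor(5)): buffer="rzbyvkv" (len 7), cursors c1@0 c2@3 c3@4 c4@5, authorship .......
After op 2 (insert('z')): buffer="zrzbzyzvzkv" (len 11), cursors c1@1 c2@5 c3@7 c4@9, authorship 1...2.3.4..
After op 3 (insert('f')): buffer="zfrzbzfyzfvzfkv" (len 15), cursors c1@2 c2@7 c3@10 c4@13, authorship 11...22.33.44..

Answer: 2 7 10 13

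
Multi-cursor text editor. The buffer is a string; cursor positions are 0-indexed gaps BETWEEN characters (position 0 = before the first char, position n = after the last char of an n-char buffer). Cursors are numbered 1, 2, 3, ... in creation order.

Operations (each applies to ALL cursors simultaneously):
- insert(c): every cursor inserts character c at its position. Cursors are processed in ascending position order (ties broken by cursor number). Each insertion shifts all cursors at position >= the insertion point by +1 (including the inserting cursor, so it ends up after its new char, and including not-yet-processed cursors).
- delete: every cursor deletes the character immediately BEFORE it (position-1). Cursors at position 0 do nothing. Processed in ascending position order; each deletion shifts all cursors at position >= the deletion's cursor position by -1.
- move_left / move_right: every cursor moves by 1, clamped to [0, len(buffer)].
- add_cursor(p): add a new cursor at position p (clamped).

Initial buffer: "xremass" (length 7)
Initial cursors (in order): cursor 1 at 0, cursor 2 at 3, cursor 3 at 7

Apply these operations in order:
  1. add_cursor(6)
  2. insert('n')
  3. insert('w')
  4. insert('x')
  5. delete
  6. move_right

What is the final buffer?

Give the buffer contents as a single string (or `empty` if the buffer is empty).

After op 1 (add_cursor(6)): buffer="xremass" (len 7), cursors c1@0 c2@3 c4@6 c3@7, authorship .......
After op 2 (insert('n')): buffer="nxrenmasnsn" (len 11), cursors c1@1 c2@5 c4@9 c3@11, authorship 1...2...4.3
After op 3 (insert('w')): buffer="nwxrenwmasnwsnw" (len 15), cursors c1@2 c2@7 c4@12 c3@15, authorship 11...22...44.33
After op 4 (insert('x')): buffer="nwxxrenwxmasnwxsnwx" (len 19), cursors c1@3 c2@9 c4@15 c3@19, authorship 111...222...444.333
After op 5 (delete): buffer="nwxrenwmasnwsnw" (len 15), cursors c1@2 c2@7 c4@12 c3@15, authorship 11...22...44.33
After op 6 (move_right): buffer="nwxrenwmasnwsnw" (len 15), cursors c1@3 c2@8 c4@13 c3@15, authorship 11...22...44.33

Answer: nwxrenwmasnwsnw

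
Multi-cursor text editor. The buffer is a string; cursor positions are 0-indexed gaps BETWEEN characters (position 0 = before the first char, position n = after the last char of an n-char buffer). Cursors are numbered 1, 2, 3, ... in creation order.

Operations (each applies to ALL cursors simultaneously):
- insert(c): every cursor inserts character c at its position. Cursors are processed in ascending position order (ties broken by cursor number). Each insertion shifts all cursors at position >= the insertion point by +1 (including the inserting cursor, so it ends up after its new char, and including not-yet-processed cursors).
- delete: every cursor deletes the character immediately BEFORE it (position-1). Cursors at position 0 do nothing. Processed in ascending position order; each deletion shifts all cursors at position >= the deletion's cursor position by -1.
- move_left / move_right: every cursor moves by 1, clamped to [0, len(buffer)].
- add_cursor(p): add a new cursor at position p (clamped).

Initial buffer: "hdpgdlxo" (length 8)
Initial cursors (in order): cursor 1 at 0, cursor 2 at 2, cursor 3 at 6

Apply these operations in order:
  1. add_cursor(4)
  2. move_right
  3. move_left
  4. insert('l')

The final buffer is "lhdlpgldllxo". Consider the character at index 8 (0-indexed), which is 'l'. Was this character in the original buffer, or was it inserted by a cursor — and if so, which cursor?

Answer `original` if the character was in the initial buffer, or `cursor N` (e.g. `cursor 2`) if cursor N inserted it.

After op 1 (add_cursor(4)): buffer="hdpgdlxo" (len 8), cursors c1@0 c2@2 c4@4 c3@6, authorship ........
After op 2 (move_right): buffer="hdpgdlxo" (len 8), cursors c1@1 c2@3 c4@5 c3@7, authorship ........
After op 3 (move_left): buffer="hdpgdlxo" (len 8), cursors c1@0 c2@2 c4@4 c3@6, authorship ........
After op 4 (insert('l')): buffer="lhdlpgldllxo" (len 12), cursors c1@1 c2@4 c4@7 c3@10, authorship 1..2..4..3..
Authorship (.=original, N=cursor N): 1 . . 2 . . 4 . . 3 . .
Index 8: author = original

Answer: original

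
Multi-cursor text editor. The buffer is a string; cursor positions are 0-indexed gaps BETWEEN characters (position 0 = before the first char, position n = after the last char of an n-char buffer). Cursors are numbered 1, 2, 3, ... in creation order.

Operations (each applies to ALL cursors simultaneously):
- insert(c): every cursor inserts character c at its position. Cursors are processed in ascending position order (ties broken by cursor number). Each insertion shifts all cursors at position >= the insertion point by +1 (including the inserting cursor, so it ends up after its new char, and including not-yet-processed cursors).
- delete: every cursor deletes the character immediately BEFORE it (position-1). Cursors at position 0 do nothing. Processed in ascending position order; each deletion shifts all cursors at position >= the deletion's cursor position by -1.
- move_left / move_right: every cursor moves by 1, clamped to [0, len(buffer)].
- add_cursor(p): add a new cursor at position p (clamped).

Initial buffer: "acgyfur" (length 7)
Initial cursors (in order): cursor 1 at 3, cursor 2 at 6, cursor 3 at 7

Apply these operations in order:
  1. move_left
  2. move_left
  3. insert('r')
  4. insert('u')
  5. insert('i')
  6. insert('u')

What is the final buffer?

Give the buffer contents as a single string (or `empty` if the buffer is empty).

Answer: aruiucgyruiufruiuur

Derivation:
After op 1 (move_left): buffer="acgyfur" (len 7), cursors c1@2 c2@5 c3@6, authorship .......
After op 2 (move_left): buffer="acgyfur" (len 7), cursors c1@1 c2@4 c3@5, authorship .......
After op 3 (insert('r')): buffer="arcgyrfrur" (len 10), cursors c1@2 c2@6 c3@8, authorship .1...2.3..
After op 4 (insert('u')): buffer="arucgyrufruur" (len 13), cursors c1@3 c2@8 c3@11, authorship .11...22.33..
After op 5 (insert('i')): buffer="aruicgyruifruiur" (len 16), cursors c1@4 c2@10 c3@14, authorship .111...222.333..
After op 6 (insert('u')): buffer="aruiucgyruiufruiuur" (len 19), cursors c1@5 c2@12 c3@17, authorship .1111...2222.3333..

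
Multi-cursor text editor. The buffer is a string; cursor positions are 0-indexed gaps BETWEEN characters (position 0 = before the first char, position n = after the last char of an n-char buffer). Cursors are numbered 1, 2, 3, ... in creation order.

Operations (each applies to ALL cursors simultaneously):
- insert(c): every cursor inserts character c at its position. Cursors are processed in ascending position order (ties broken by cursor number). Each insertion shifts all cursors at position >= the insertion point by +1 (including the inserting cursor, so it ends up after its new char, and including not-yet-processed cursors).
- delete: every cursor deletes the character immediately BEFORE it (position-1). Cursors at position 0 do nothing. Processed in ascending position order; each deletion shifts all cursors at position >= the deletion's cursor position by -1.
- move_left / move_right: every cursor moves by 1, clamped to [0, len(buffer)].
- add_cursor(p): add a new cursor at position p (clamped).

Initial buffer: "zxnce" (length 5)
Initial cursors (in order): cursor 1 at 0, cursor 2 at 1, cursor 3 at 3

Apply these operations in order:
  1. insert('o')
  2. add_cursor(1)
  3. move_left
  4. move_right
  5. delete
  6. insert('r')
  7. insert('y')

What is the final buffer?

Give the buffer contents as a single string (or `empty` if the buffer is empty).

Answer: rryyzryxnryce

Derivation:
After op 1 (insert('o')): buffer="ozoxnoce" (len 8), cursors c1@1 c2@3 c3@6, authorship 1.2..3..
After op 2 (add_cursor(1)): buffer="ozoxnoce" (len 8), cursors c1@1 c4@1 c2@3 c3@6, authorship 1.2..3..
After op 3 (move_left): buffer="ozoxnoce" (len 8), cursors c1@0 c4@0 c2@2 c3@5, authorship 1.2..3..
After op 4 (move_right): buffer="ozoxnoce" (len 8), cursors c1@1 c4@1 c2@3 c3@6, authorship 1.2..3..
After op 5 (delete): buffer="zxnce" (len 5), cursors c1@0 c4@0 c2@1 c3@3, authorship .....
After op 6 (insert('r')): buffer="rrzrxnrce" (len 9), cursors c1@2 c4@2 c2@4 c3@7, authorship 14.2..3..
After op 7 (insert('y')): buffer="rryyzryxnryce" (len 13), cursors c1@4 c4@4 c2@7 c3@11, authorship 1414.22..33..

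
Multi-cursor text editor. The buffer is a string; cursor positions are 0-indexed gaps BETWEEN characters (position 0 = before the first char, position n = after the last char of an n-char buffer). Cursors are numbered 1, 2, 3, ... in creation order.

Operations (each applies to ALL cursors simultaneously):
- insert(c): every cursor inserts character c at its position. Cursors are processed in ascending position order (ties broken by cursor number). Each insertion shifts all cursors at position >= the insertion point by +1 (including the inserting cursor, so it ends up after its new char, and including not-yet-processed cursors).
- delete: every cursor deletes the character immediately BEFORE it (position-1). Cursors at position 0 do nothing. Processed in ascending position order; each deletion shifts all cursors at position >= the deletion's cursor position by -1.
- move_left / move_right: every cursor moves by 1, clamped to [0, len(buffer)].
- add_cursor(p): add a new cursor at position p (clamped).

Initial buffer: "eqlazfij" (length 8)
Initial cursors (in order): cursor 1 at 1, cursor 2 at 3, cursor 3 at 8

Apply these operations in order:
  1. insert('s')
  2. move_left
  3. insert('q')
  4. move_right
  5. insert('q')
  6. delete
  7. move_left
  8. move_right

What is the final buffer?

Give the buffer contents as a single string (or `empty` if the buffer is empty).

After op 1 (insert('s')): buffer="esqlsazfijs" (len 11), cursors c1@2 c2@5 c3@11, authorship .1..2.....3
After op 2 (move_left): buffer="esqlsazfijs" (len 11), cursors c1@1 c2@4 c3@10, authorship .1..2.....3
After op 3 (insert('q')): buffer="eqsqlqsazfijqs" (len 14), cursors c1@2 c2@6 c3@13, authorship .11..22.....33
After op 4 (move_right): buffer="eqsqlqsazfijqs" (len 14), cursors c1@3 c2@7 c3@14, authorship .11..22.....33
After op 5 (insert('q')): buffer="eqsqqlqsqazfijqsq" (len 17), cursors c1@4 c2@9 c3@17, authorship .111..222.....333
After op 6 (delete): buffer="eqsqlqsazfijqs" (len 14), cursors c1@3 c2@7 c3@14, authorship .11..22.....33
After op 7 (move_left): buffer="eqsqlqsazfijqs" (len 14), cursors c1@2 c2@6 c3@13, authorship .11..22.....33
After op 8 (move_right): buffer="eqsqlqsazfijqs" (len 14), cursors c1@3 c2@7 c3@14, authorship .11..22.....33

Answer: eqsqlqsazfijqs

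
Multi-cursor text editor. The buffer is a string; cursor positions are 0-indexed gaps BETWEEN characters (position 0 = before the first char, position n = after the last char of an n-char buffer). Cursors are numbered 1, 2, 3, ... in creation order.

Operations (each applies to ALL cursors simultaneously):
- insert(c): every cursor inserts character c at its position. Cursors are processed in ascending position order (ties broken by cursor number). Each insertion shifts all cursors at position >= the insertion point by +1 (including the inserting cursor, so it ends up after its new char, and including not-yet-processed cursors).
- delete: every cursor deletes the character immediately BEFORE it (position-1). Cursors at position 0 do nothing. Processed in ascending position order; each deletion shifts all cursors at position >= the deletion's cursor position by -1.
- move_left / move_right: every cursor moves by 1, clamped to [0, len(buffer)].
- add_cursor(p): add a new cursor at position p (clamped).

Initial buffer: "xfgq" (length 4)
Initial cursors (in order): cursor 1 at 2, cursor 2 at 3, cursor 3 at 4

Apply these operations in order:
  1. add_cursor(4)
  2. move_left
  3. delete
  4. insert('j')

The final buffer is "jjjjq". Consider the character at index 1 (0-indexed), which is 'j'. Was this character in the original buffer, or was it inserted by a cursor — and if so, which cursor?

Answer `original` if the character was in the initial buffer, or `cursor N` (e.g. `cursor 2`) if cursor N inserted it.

After op 1 (add_cursor(4)): buffer="xfgq" (len 4), cursors c1@2 c2@3 c3@4 c4@4, authorship ....
After op 2 (move_left): buffer="xfgq" (len 4), cursors c1@1 c2@2 c3@3 c4@3, authorship ....
After op 3 (delete): buffer="q" (len 1), cursors c1@0 c2@0 c3@0 c4@0, authorship .
After op 4 (insert('j')): buffer="jjjjq" (len 5), cursors c1@4 c2@4 c3@4 c4@4, authorship 1234.
Authorship (.=original, N=cursor N): 1 2 3 4 .
Index 1: author = 2

Answer: cursor 2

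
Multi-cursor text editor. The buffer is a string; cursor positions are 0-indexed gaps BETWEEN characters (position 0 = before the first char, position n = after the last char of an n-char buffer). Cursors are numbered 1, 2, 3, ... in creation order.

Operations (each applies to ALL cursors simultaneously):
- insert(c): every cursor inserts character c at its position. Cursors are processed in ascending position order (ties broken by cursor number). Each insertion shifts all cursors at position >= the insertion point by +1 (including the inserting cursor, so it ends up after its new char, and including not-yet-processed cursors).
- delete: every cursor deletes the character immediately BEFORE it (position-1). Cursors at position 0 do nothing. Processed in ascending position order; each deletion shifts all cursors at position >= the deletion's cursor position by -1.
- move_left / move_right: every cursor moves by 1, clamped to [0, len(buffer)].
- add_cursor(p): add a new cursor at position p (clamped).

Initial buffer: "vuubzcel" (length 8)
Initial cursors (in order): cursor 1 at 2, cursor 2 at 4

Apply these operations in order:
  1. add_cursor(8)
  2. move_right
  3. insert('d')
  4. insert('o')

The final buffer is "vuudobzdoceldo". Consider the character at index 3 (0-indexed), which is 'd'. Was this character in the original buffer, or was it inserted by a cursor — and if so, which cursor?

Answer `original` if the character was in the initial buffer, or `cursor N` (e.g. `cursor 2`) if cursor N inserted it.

After op 1 (add_cursor(8)): buffer="vuubzcel" (len 8), cursors c1@2 c2@4 c3@8, authorship ........
After op 2 (move_right): buffer="vuubzcel" (len 8), cursors c1@3 c2@5 c3@8, authorship ........
After op 3 (insert('d')): buffer="vuudbzdceld" (len 11), cursors c1@4 c2@7 c3@11, authorship ...1..2...3
After op 4 (insert('o')): buffer="vuudobzdoceldo" (len 14), cursors c1@5 c2@9 c3@14, authorship ...11..22...33
Authorship (.=original, N=cursor N): . . . 1 1 . . 2 2 . . . 3 3
Index 3: author = 1

Answer: cursor 1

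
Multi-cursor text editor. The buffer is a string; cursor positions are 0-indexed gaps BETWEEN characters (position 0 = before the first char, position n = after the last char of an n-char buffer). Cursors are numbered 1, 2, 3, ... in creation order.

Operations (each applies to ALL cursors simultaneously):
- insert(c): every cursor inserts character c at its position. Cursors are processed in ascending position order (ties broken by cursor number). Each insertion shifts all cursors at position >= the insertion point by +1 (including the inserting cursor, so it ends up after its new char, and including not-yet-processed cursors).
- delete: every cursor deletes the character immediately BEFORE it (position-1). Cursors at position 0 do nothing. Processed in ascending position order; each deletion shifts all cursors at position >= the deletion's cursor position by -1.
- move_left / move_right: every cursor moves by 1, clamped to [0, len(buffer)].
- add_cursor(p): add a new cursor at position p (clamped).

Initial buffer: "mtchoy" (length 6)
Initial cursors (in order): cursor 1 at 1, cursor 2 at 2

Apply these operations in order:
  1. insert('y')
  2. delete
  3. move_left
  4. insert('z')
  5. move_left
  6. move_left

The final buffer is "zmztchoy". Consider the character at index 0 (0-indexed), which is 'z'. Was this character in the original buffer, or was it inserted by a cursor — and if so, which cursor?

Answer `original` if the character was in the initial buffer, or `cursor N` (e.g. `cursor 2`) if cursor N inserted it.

Answer: cursor 1

Derivation:
After op 1 (insert('y')): buffer="mytychoy" (len 8), cursors c1@2 c2@4, authorship .1.2....
After op 2 (delete): buffer="mtchoy" (len 6), cursors c1@1 c2@2, authorship ......
After op 3 (move_left): buffer="mtchoy" (len 6), cursors c1@0 c2@1, authorship ......
After op 4 (insert('z')): buffer="zmztchoy" (len 8), cursors c1@1 c2@3, authorship 1.2.....
After op 5 (move_left): buffer="zmztchoy" (len 8), cursors c1@0 c2@2, authorship 1.2.....
After op 6 (move_left): buffer="zmztchoy" (len 8), cursors c1@0 c2@1, authorship 1.2.....
Authorship (.=original, N=cursor N): 1 . 2 . . . . .
Index 0: author = 1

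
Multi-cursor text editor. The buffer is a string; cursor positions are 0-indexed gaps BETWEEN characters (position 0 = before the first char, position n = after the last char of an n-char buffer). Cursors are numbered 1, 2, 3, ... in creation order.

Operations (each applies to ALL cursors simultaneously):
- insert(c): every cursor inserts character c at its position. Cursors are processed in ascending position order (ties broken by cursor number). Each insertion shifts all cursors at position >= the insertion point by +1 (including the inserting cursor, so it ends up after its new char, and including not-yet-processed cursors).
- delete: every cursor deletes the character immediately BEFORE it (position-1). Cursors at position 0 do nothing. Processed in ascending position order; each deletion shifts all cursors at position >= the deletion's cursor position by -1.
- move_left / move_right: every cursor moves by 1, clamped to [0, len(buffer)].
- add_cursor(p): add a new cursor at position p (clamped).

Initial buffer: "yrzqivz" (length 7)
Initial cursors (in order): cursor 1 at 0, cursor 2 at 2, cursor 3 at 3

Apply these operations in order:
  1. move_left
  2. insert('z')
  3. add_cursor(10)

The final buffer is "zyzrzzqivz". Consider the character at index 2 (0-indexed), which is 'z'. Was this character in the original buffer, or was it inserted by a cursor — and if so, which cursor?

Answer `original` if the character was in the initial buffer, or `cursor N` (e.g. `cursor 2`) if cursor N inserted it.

Answer: cursor 2

Derivation:
After op 1 (move_left): buffer="yrzqivz" (len 7), cursors c1@0 c2@1 c3@2, authorship .......
After op 2 (insert('z')): buffer="zyzrzzqivz" (len 10), cursors c1@1 c2@3 c3@5, authorship 1.2.3.....
After op 3 (add_cursor(10)): buffer="zyzrzzqivz" (len 10), cursors c1@1 c2@3 c3@5 c4@10, authorship 1.2.3.....
Authorship (.=original, N=cursor N): 1 . 2 . 3 . . . . .
Index 2: author = 2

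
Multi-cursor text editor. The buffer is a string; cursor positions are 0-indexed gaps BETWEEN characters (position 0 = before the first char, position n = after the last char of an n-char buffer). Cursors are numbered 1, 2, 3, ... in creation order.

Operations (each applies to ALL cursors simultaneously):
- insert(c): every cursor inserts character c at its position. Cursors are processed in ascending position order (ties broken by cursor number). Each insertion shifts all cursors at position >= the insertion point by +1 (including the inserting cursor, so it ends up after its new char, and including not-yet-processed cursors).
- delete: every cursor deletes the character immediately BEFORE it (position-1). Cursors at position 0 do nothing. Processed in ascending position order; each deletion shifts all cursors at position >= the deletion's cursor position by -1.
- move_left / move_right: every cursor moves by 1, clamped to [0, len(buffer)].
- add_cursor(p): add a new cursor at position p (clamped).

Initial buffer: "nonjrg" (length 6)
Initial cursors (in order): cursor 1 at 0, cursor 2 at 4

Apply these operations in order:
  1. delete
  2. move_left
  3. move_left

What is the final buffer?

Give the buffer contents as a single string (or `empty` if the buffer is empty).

After op 1 (delete): buffer="nonrg" (len 5), cursors c1@0 c2@3, authorship .....
After op 2 (move_left): buffer="nonrg" (len 5), cursors c1@0 c2@2, authorship .....
After op 3 (move_left): buffer="nonrg" (len 5), cursors c1@0 c2@1, authorship .....

Answer: nonrg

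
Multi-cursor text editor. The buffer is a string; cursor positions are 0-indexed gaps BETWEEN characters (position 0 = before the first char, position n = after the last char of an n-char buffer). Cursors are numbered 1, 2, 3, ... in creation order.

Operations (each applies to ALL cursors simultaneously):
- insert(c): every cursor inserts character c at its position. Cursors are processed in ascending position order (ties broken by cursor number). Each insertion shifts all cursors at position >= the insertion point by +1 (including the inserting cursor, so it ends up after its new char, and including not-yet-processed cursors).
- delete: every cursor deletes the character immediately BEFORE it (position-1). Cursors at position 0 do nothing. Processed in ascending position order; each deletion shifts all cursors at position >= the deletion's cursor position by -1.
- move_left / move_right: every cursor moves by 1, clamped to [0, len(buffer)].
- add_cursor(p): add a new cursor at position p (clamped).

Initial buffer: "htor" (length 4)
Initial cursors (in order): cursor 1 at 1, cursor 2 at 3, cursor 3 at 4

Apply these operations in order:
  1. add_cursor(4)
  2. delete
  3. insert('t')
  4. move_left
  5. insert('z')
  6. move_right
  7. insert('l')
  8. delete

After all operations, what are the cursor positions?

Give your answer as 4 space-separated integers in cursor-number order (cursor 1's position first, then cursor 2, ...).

Answer: 8 8 8 8

Derivation:
After op 1 (add_cursor(4)): buffer="htor" (len 4), cursors c1@1 c2@3 c3@4 c4@4, authorship ....
After op 2 (delete): buffer="" (len 0), cursors c1@0 c2@0 c3@0 c4@0, authorship 
After op 3 (insert('t')): buffer="tttt" (len 4), cursors c1@4 c2@4 c3@4 c4@4, authorship 1234
After op 4 (move_left): buffer="tttt" (len 4), cursors c1@3 c2@3 c3@3 c4@3, authorship 1234
After op 5 (insert('z')): buffer="tttzzzzt" (len 8), cursors c1@7 c2@7 c3@7 c4@7, authorship 12312344
After op 6 (move_right): buffer="tttzzzzt" (len 8), cursors c1@8 c2@8 c3@8 c4@8, authorship 12312344
After op 7 (insert('l')): buffer="tttzzzztllll" (len 12), cursors c1@12 c2@12 c3@12 c4@12, authorship 123123441234
After op 8 (delete): buffer="tttzzzzt" (len 8), cursors c1@8 c2@8 c3@8 c4@8, authorship 12312344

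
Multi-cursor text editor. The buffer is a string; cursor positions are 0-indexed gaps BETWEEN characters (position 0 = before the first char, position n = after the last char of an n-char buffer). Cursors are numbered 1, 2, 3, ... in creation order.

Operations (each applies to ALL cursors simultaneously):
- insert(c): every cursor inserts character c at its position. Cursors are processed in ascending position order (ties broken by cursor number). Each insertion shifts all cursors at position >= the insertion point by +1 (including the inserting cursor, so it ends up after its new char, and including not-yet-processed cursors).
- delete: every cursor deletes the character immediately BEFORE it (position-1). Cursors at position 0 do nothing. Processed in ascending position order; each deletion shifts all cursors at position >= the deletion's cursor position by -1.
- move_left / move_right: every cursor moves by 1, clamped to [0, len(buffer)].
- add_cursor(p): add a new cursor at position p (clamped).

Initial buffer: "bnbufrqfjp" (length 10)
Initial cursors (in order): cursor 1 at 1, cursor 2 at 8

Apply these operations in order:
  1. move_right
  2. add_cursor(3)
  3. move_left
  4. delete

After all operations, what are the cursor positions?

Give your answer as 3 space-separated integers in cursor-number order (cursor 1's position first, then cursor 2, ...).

After op 1 (move_right): buffer="bnbufrqfjp" (len 10), cursors c1@2 c2@9, authorship ..........
After op 2 (add_cursor(3)): buffer="bnbufrqfjp" (len 10), cursors c1@2 c3@3 c2@9, authorship ..........
After op 3 (move_left): buffer="bnbufrqfjp" (len 10), cursors c1@1 c3@2 c2@8, authorship ..........
After op 4 (delete): buffer="bufrqjp" (len 7), cursors c1@0 c3@0 c2@5, authorship .......

Answer: 0 5 0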